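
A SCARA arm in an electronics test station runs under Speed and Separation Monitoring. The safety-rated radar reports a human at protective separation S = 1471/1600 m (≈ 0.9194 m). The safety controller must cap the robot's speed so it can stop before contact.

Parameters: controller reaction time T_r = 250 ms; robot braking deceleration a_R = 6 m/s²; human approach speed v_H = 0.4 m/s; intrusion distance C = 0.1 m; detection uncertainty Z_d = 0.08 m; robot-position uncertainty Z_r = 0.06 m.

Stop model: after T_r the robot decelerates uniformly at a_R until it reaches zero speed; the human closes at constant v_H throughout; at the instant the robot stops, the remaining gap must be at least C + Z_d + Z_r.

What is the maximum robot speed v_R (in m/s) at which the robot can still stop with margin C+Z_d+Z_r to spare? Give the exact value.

collect terms ⇒ (1/12)·v_R² + (19/60)·v_R + (-927/1600) = 0
  disc = (19/60)² − 4·(1/12)·(-927/1600) = 169/576 ; √disc = 13/24
  v_R = (−(19/60) + 13/24) / (2·(1/12)) = 27/20 m/s
check:
stop time T_s = (27/20)/6 = 0.2250 s
robot covers v_R·T_r = 1.3500·0.2500 = 0.3375 m before braking
robot under decel: 1.3500²/(2·6.0000) = 0.1519 m
human over T_r+T_s: 0.4000·(0.2500+0.2250) = 0.1900 m
residual clearance needed = 0.1000+0.0800+0.0600 = 0.2400 m
sum ≈ 0.3375+0.1519+0.1900+0.2400 ≈ 0.9194 m = S ✓

v_R_max = 27/20 m/s = 1.3500 m/s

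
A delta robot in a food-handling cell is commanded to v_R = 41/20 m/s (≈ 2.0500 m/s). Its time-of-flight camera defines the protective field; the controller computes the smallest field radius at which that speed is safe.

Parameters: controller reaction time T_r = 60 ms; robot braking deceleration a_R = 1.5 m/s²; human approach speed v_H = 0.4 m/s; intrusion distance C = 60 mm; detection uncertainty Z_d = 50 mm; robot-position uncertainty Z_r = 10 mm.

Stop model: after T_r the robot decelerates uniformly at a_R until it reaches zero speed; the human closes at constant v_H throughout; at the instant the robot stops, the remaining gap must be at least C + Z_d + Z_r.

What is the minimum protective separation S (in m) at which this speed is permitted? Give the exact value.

S_min = 4429/2000 m = 2.2145 m

braking lasts T_s = (41/20)/(3/2) = 1.3667 s
robot in T_r: 2.0500·0.0600 = 0.1230 m
robot covers 2.0500·1.3667 − ½·1.5000·1.3667² = 1.4008 m while stopping
person approaches 0.4000·(0.0600+1.3667) = 0.5707 m
margins: 0.0600+0.0500+0.0100 = 0.1200 m
S_min ≈ 0.1230+1.4008+0.5707+0.1200  ⇒  S_min = 4429/2000 m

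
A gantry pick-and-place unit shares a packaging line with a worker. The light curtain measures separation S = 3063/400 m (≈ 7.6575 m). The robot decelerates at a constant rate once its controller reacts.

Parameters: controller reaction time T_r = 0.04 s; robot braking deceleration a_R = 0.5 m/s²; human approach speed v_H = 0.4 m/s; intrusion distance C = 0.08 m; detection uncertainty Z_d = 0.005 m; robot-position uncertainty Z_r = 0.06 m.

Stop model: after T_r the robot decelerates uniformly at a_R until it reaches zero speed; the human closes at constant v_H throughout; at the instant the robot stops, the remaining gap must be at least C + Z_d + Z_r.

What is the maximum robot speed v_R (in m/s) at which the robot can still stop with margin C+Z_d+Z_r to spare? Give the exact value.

v_R_max = 47/20 m/s = 2.3500 m/s

at the boundary: (1)·v² + (21/25)·v + (-14993/2000) = 0
  disc = (21/25)² − 4·(1)·(-14993/2000) = 76729/2500 ; √disc = 277/50
  v_R = (−(21/25) + 277/50) / (2·(1)) = 47/20 m/s
check:
braking lasts T_s = (47/20)/(1/2) = 4.7000 s
robot covers v_R·T_r = 2.3500·0.0400 = 0.0940 m before braking
braking distance = 2.3500²/(2·0.5000) = 5.5225 m
person approaches 0.4000·(0.0400+4.7000) = 1.8960 m
C+Z_d+Z_r = 0.0800+0.0050+0.0600 = 0.1450 m
sum ≈ 0.0940+5.5225+1.8960+0.1450 ≈ 7.6575 m = S ✓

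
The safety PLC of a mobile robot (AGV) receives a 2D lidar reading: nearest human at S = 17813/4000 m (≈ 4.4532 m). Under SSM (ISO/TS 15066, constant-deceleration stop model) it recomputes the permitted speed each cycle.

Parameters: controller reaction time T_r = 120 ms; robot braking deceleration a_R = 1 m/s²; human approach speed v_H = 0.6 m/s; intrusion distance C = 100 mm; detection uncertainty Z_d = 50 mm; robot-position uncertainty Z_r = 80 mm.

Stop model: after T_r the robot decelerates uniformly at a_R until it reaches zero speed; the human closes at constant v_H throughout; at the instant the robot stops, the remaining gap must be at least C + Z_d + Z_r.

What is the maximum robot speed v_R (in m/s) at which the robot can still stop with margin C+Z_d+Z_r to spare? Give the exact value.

at the boundary: (1/2)·v² + (18/25)·v + (-3321/800) = 0
  disc = (18/25)² − 4·(1/2)·(-3321/800) = 88209/10000 ; √disc = 297/100
  v_R = (−(18/25) + 297/100) / (2·(1/2)) = 9/4 m/s
check:
stop time T_s = (9/4)/1 = 2.2500 s
reaction-phase robot travel = 2.2500·0.1200 = 0.2700 m
robot covers 2.2500·2.2500 − ½·1.0000·2.2500² = 2.5312 m while stopping
human closes 0.6000·2.3700 = 1.4220 m
margins: 0.1000+0.0500+0.0800 = 0.2300 m
sum ≈ 0.2700+2.5312+1.4220+0.2300 ≈ 4.4532 m = S ✓

v_R_max = 9/4 m/s = 2.2500 m/s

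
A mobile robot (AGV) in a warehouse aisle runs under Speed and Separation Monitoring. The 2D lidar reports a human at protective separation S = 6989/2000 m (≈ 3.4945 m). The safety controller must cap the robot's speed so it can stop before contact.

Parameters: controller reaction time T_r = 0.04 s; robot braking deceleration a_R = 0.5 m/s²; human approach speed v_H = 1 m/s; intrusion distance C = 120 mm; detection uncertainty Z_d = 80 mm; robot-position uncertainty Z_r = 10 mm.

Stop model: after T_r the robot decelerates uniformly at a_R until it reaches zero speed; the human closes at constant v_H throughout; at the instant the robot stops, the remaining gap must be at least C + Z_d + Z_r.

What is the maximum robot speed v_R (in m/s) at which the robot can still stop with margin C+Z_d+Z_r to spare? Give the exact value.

quadratic (1)·v² + (51/25)·v + (-6489/2000) = 0
  disc = (51/25)² − 4·(1)·(-6489/2000) = 42849/2500 ; √disc = 207/50
  v_R = (−(51/25) + 207/50) / (2·(1)) = 21/20 m/s
check:
braking lasts T_s = (21/20)/(1/2) = 2.1000 s
reaction-phase robot travel = 1.0500·0.0400 = 0.0420 m
robot covers 1.0500·2.1000 − ½·0.5000·2.1000² = 1.1025 m while stopping
human closes 1.0000·2.1400 = 2.1400 m
residual clearance needed = 0.1200+0.0800+0.0100 = 0.2100 m
sum ≈ 0.0420+1.1025+2.1400+0.2100 ≈ 3.4945 m = S ✓

v_R_max = 21/20 m/s = 1.0500 m/s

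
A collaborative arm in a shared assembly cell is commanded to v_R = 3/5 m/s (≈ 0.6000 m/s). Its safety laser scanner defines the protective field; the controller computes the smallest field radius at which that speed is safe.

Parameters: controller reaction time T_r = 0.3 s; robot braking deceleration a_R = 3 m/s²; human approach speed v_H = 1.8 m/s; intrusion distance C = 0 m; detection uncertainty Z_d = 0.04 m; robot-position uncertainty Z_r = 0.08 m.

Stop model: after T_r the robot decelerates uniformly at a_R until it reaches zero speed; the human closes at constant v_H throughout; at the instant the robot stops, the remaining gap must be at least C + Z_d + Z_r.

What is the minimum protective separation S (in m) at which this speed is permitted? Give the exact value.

stop time T_s = (3/5)/3 = 0.2000 s
robot in T_r: 0.6000·0.3000 = 0.1800 m
robot under decel: 0.6000²/(2·3.0000) = 0.0600 m
human over T_r+T_s: 1.8000·(0.3000+0.2000) = 0.9000 m
residual clearance needed = 0.0000+0.0400+0.0800 = 0.1200 m
S_min ≈ 0.1800+0.0600+0.9000+0.1200  ⇒  S_min = 63/50 m

S_min = 63/50 m = 1.2600 m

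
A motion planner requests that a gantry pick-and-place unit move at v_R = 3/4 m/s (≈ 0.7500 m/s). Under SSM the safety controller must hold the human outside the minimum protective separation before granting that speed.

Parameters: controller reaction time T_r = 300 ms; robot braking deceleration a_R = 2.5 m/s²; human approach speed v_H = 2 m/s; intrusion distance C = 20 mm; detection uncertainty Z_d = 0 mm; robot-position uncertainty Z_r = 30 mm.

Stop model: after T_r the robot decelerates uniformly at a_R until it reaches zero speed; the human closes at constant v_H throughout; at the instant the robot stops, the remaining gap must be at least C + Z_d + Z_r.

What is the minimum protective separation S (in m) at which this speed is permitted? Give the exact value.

S_min = 127/80 m = 1.5875 m

stop time T_s = (3/4)/(5/2) = 0.3000 s
reaction-phase robot travel = 0.7500·0.3000 = 0.2250 m
braking distance = 0.7500²/(2·2.5000) = 0.1125 m
person approaches 2.0000·(0.3000+0.3000) = 1.2000 m
margins: 0.0200+0.0000+0.0300 = 0.0500 m
S_min ≈ 0.2250+0.1125+1.2000+0.0500  ⇒  S_min = 127/80 m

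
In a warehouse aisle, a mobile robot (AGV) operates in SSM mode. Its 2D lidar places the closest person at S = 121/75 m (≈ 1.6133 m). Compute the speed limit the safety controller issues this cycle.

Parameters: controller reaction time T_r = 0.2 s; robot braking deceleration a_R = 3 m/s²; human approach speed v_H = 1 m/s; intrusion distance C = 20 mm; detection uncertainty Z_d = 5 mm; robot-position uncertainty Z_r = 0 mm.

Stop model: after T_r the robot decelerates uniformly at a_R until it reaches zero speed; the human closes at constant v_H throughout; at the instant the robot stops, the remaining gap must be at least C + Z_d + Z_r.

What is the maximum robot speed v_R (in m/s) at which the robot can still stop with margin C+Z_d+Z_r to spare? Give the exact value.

v_R_max = 17/10 m/s = 1.7000 m/s

at the boundary: (1/6)·v² + (8/15)·v + (-833/600) = 0
  disc = (8/15)² − 4·(1/6)·(-833/600) = 121/100 ; √disc = 11/10
  v_R = (−(8/15) + 11/10) / (2·(1/6)) = 17/10 m/s
check:
braking lasts T_s = (17/10)/3 = 0.5667 s
robot in T_r: 1.7000·0.2000 = 0.3400 m
braking distance = 1.7000²/(2·3.0000) = 0.4817 m
human closes 1.0000·0.7667 = 0.7667 m
residual clearance needed = 0.0200+0.0050+0.0000 = 0.0250 m
sum ≈ 0.3400+0.4817+0.7667+0.0250 ≈ 1.6133 m = S ✓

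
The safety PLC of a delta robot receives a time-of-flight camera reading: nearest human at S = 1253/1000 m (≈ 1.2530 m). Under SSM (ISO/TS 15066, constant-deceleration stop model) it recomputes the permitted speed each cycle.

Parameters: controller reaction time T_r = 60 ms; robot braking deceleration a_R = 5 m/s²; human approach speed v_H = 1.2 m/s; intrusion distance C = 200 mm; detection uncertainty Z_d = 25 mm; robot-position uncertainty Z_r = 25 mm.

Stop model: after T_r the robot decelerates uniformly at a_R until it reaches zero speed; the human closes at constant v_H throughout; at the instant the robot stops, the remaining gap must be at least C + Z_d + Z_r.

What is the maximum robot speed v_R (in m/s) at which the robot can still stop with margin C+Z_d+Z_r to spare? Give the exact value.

v_R_max = 19/10 m/s = 1.9000 m/s

at the boundary: (1/10)·v² + (3/10)·v + (-931/1000) = 0
  disc = (3/10)² − 4·(1/10)·(-931/1000) = 289/625 ; √disc = 17/25
  v_R = (−(3/10) + 17/25) / (2·(1/10)) = 19/10 m/s
check:
T_s = v_R/a_R = (19/10)/5 = 0.3800 s
robot in T_r: 1.9000·0.0600 = 0.1140 m
braking distance = 1.9000²/(2·5.0000) = 0.3610 m
human closes 1.2000·0.4400 = 0.5280 m
margins: 0.2000+0.0250+0.0250 = 0.2500 m
sum ≈ 0.1140+0.3610+0.5280+0.2500 ≈ 1.2530 m = S ✓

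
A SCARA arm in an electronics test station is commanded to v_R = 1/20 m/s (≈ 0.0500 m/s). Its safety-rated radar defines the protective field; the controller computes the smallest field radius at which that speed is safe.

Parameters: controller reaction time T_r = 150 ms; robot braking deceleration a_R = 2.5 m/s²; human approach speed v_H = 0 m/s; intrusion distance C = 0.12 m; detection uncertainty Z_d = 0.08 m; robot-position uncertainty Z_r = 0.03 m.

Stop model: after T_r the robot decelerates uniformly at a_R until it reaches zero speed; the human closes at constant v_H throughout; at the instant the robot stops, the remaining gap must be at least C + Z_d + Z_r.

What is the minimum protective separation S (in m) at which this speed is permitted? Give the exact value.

S_min = 119/500 m = 0.2380 m

stop time T_s = (1/20)/(5/2) = 0.0200 s
robot in T_r: 0.0500·0.1500 = 0.0075 m
robot covers 0.0500·0.0200 − ½·2.5000·0.0200² = 0.0005 m while stopping
person approaches 0.0000·(0.1500+0.0200) = 0.0000 m
C+Z_d+Z_r = 0.1200+0.0800+0.0300 = 0.2300 m
S_min ≈ 0.0075+0.0005+0.0000+0.2300  ⇒  S_min = 119/500 m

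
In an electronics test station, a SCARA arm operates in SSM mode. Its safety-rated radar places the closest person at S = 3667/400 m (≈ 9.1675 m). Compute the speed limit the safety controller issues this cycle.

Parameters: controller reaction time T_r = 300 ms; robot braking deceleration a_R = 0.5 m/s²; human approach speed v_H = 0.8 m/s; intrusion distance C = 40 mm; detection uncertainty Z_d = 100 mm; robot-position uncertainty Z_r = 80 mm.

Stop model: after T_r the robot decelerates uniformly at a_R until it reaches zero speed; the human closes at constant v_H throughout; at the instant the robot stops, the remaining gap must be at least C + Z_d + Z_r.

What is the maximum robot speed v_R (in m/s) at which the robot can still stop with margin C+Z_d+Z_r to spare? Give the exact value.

v_R_max = 43/20 m/s = 2.1500 m/s

at the boundary: (1)·v² + (19/10)·v + (-3483/400) = 0
  disc = (19/10)² − 4·(1)·(-3483/400) = 961/25 ; √disc = 31/5
  v_R = (−(19/10) + 31/5) / (2·(1)) = 43/20 m/s
check:
braking lasts T_s = (43/20)/(1/2) = 4.3000 s
robot in T_r: 2.1500·0.3000 = 0.6450 m
robot covers 2.1500·4.3000 − ½·0.5000·4.3000² = 4.6225 m while stopping
person approaches 0.8000·(0.3000+4.3000) = 3.6800 m
C+Z_d+Z_r = 0.0400+0.1000+0.0800 = 0.2200 m
sum ≈ 0.6450+4.6225+3.6800+0.2200 ≈ 9.1675 m = S ✓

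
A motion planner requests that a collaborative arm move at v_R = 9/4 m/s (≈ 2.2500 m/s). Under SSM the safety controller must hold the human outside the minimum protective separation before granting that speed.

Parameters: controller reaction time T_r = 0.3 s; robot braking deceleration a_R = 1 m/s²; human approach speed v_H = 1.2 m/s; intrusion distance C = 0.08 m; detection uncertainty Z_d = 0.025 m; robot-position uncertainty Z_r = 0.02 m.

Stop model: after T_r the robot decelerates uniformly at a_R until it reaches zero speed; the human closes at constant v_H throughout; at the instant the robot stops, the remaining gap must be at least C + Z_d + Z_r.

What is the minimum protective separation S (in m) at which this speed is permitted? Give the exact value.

stop time T_s = (9/4)/1 = 2.2500 s
robot covers v_R·T_r = 2.2500·0.3000 = 0.6750 m before braking
braking distance = 2.2500²/(2·1.0000) = 2.5312 m
human closes 1.2000·2.5500 = 3.0600 m
C+Z_d+Z_r = 0.0800+0.0250+0.0200 = 0.1250 m
S_min ≈ 0.6750+2.5312+3.0600+0.1250  ⇒  S_min = 5113/800 m

S_min = 5113/800 m = 6.3913 m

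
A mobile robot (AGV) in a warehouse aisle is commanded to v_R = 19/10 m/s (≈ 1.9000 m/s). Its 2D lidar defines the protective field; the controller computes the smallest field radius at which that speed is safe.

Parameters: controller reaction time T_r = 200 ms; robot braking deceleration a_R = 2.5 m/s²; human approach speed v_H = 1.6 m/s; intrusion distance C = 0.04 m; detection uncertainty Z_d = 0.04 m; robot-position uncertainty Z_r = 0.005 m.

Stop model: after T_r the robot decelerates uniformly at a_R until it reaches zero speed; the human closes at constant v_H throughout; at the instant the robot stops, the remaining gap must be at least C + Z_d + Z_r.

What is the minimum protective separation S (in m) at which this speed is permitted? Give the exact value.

braking lasts T_s = (19/10)/(5/2) = 0.7600 s
robot in T_r: 1.9000·0.2000 = 0.3800 m
robot covers 1.9000·0.7600 − ½·2.5000·0.7600² = 0.7220 m while stopping
human closes 1.6000·0.9600 = 1.5360 m
residual clearance needed = 0.0400+0.0400+0.0050 = 0.0850 m
S_min ≈ 0.3800+0.7220+1.5360+0.0850  ⇒  S_min = 2723/1000 m

S_min = 2723/1000 m = 2.7230 m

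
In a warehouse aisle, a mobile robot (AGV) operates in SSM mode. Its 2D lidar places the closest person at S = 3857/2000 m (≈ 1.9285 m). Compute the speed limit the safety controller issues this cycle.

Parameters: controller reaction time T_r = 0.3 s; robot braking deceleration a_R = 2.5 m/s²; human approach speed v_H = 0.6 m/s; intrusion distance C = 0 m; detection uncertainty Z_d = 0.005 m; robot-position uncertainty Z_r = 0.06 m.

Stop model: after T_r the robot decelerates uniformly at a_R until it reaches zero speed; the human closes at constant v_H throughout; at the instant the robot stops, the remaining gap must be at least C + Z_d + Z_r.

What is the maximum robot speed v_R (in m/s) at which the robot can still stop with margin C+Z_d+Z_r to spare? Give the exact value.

quadratic (1/5)·v² + (27/50)·v + (-3367/2000) = 0
  disc = (27/50)² − 4·(1/5)·(-3367/2000) = 1024/625 ; √disc = 32/25
  v_R = (−(27/50) + 32/25) / (2·(1/5)) = 37/20 m/s
check:
braking lasts T_s = (37/20)/(5/2) = 0.7400 s
robot in T_r: 1.8500·0.3000 = 0.5550 m
braking distance = 1.8500²/(2·2.5000) = 0.6845 m
human over T_r+T_s: 0.6000·(0.3000+0.7400) = 0.6240 m
C+Z_d+Z_r = 0.0000+0.0050+0.0600 = 0.0650 m
sum ≈ 0.5550+0.6845+0.6240+0.0650 ≈ 1.9285 m = S ✓

v_R_max = 37/20 m/s = 1.8500 m/s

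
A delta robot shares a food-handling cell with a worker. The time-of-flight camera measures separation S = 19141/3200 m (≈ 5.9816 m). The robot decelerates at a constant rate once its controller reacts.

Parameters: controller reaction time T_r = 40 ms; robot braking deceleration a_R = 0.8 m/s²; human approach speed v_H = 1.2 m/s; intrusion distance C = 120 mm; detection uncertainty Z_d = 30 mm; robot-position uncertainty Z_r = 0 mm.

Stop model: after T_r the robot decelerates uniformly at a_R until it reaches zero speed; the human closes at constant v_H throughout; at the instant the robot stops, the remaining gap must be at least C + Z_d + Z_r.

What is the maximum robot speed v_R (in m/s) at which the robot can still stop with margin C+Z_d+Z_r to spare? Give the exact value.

v_R_max = 41/20 m/s = 2.0500 m/s

collect terms ⇒ (5/8)·v_R² + (77/50)·v_R + (-92537/16000) = 0
  disc = (77/50)² − 4·(5/8)·(-92537/16000) = 2692881/160000 ; √disc = 1641/400
  v_R = (−(77/50) + 1641/400) / (2·(5/8)) = 41/20 m/s
check:
braking lasts T_s = (41/20)/(4/5) = 2.5625 s
robot covers v_R·T_r = 2.0500·0.0400 = 0.0820 m before braking
robot under decel: 2.0500²/(2·0.8000) = 2.6266 m
human over T_r+T_s: 1.2000·(0.0400+2.5625) = 3.1230 m
C+Z_d+Z_r = 0.1200+0.0300+0.0000 = 0.1500 m
sum ≈ 0.0820+2.6266+3.1230+0.1500 ≈ 5.9816 m = S ✓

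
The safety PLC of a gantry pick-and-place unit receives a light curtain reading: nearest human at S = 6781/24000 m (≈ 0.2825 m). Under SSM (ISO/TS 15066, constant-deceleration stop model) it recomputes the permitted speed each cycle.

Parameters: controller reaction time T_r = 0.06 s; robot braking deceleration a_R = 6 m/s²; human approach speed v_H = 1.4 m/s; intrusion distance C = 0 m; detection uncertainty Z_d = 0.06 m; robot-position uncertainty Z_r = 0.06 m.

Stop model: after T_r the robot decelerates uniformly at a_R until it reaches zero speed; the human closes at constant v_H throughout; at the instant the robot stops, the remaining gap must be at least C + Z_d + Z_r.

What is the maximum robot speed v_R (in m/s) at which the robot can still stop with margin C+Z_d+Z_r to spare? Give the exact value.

at the boundary: (1/12)·v² + (22/75)·v + (-377/4800) = 0
  disc = (22/75)² − 4·(1/12)·(-377/4800) = 4489/40000 ; √disc = 67/200
  v_R = (−(22/75) + 67/200) / (2·(1/12)) = 1/4 m/s
check:
stop time T_s = (1/4)/6 = 0.0417 s
reaction-phase robot travel = 0.2500·0.0600 = 0.0150 m
robot under decel: 0.2500²/(2·6.0000) = 0.0052 m
person approaches 1.4000·(0.0600+0.0417) = 0.1423 m
margins: 0.0000+0.0600+0.0600 = 0.1200 m
sum ≈ 0.0150+0.0052+0.1423+0.1200 ≈ 0.2825 m = S ✓

v_R_max = 1/4 m/s = 0.2500 m/s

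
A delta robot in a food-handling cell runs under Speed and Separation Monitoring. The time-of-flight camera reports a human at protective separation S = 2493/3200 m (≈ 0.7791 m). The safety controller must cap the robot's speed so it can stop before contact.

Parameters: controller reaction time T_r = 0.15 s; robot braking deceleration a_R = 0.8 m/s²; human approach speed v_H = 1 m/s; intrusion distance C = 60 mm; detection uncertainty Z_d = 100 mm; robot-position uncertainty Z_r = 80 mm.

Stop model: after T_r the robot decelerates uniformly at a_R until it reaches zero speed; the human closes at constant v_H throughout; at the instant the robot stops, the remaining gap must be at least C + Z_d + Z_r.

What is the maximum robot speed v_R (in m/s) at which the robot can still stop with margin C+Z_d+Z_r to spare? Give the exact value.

v_R_max = 1/4 m/s = 0.2500 m/s

quadratic (5/8)·v² + (7/5)·v + (-249/640) = 0
  disc = (7/5)² − 4·(5/8)·(-249/640) = 18769/6400 ; √disc = 137/80
  v_R = (−(7/5) + 137/80) / (2·(5/8)) = 1/4 m/s
check:
braking lasts T_s = (1/4)/(4/5) = 0.3125 s
reaction-phase robot travel = 0.2500·0.1500 = 0.0375 m
braking distance = 0.2500²/(2·0.8000) = 0.0391 m
human over T_r+T_s: 1.0000·(0.1500+0.3125) = 0.4625 m
margins: 0.0600+0.1000+0.0800 = 0.2400 m
sum ≈ 0.0375+0.0391+0.4625+0.2400 ≈ 0.7791 m = S ✓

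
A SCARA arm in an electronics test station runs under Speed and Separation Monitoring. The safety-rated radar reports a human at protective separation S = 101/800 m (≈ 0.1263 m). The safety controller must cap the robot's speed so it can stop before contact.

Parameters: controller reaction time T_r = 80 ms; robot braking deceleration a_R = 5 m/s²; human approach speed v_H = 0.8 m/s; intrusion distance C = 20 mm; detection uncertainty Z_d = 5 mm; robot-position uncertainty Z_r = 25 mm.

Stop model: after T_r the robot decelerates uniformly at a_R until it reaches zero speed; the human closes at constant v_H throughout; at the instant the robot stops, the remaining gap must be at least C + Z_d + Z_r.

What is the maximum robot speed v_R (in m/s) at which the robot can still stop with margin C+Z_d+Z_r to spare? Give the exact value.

v_R_max = 1/20 m/s = 0.0500 m/s

at the boundary: (1/10)·v² + (6/25)·v + (-49/4000) = 0
  disc = (6/25)² − 4·(1/10)·(-49/4000) = 1/16 ; √disc = 1/4
  v_R = (−(6/25) + 1/4) / (2·(1/10)) = 1/20 m/s
check:
T_s = v_R/a_R = (1/20)/5 = 0.0100 s
robot covers v_R·T_r = 0.0500·0.0800 = 0.0040 m before braking
robot under decel: 0.0500²/(2·5.0000) = 0.0003 m
person approaches 0.8000·(0.0800+0.0100) = 0.0720 m
C+Z_d+Z_r = 0.0200+0.0050+0.0250 = 0.0500 m
sum ≈ 0.0040+0.0003+0.0720+0.0500 ≈ 0.1263 m = S ✓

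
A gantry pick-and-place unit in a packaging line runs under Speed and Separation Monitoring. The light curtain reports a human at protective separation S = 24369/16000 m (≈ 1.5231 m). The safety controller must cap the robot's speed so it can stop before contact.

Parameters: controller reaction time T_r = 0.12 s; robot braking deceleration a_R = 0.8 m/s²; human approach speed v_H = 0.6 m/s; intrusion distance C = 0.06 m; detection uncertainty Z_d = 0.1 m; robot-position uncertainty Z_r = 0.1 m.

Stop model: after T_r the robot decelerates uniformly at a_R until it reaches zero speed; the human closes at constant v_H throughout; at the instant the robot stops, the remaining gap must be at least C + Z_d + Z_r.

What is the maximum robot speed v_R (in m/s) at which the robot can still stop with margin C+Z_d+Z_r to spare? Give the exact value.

v_R_max = 17/20 m/s = 0.8500 m/s

collect terms ⇒ (5/8)·v_R² + (87/100)·v_R + (-19057/16000) = 0
  disc = (87/100)² − 4·(5/8)·(-19057/16000) = 597529/160000 ; √disc = 773/400
  v_R = (−(87/100) + 773/400) / (2·(5/8)) = 17/20 m/s
check:
T_s = v_R/a_R = (17/20)/(4/5) = 1.0625 s
reaction-phase robot travel = 0.8500·0.1200 = 0.1020 m
robot under decel: 0.8500²/(2·0.8000) = 0.4516 m
human closes 0.6000·1.1825 = 0.7095 m
margins: 0.0600+0.1000+0.1000 = 0.2600 m
sum ≈ 0.1020+0.4516+0.7095+0.2600 ≈ 1.5231 m = S ✓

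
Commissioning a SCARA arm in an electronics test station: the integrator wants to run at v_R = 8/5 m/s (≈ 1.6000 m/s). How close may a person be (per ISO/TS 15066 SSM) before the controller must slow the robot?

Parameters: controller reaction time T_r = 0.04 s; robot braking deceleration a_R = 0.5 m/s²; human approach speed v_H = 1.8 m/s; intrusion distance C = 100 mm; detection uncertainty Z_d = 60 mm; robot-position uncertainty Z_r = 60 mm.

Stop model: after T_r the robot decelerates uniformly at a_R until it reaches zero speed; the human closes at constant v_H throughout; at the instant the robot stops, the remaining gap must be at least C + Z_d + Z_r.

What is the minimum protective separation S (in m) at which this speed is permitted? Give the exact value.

braking lasts T_s = (8/5)/(1/2) = 3.2000 s
robot in T_r: 1.6000·0.0400 = 0.0640 m
robot under decel: 1.6000²/(2·0.5000) = 2.5600 m
person approaches 1.8000·(0.0400+3.2000) = 5.8320 m
C+Z_d+Z_r = 0.1000+0.0600+0.0600 = 0.2200 m
S_min ≈ 0.0640+2.5600+5.8320+0.2200  ⇒  S_min = 2169/250 m

S_min = 2169/250 m = 8.6760 m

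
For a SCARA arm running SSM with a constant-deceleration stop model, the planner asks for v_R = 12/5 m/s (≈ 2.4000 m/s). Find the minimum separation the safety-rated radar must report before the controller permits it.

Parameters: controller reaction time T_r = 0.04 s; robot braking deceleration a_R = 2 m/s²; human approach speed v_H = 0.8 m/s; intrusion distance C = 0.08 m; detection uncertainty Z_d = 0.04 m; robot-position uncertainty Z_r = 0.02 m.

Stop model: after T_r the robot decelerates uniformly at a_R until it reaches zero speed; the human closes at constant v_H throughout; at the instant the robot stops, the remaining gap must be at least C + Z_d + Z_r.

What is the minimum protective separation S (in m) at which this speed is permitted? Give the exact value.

T_s = v_R/a_R = (12/5)/2 = 1.2000 s
robot covers v_R·T_r = 2.4000·0.0400 = 0.0960 m before braking
robot covers 2.4000·1.2000 − ½·2.0000·1.2000² = 1.4400 m while stopping
human closes 0.8000·1.2400 = 0.9920 m
residual clearance needed = 0.0800+0.0400+0.0200 = 0.1400 m
S_min ≈ 0.0960+1.4400+0.9920+0.1400  ⇒  S_min = 667/250 m

S_min = 667/250 m = 2.6680 m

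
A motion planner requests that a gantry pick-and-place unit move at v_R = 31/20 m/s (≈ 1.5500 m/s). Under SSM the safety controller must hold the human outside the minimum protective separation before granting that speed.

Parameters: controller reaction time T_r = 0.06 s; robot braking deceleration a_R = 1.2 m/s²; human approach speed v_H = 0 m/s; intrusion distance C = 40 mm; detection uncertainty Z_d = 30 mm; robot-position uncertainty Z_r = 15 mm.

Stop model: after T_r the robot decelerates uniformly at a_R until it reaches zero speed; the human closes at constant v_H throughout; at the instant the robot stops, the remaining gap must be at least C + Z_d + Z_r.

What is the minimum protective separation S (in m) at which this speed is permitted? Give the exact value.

S_min = 28297/24000 m = 1.1790 m

T_s = v_R/a_R = (31/20)/(6/5) = 1.2917 s
robot in T_r: 1.5500·0.0600 = 0.0930 m
robot covers 1.5500·1.2917 − ½·1.2000·1.2917² = 1.0010 m while stopping
person approaches 0.0000·(0.0600+1.2917) = 0.0000 m
margins: 0.0400+0.0300+0.0150 = 0.0850 m
S_min ≈ 0.0930+1.0010+0.0000+0.0850  ⇒  S_min = 28297/24000 m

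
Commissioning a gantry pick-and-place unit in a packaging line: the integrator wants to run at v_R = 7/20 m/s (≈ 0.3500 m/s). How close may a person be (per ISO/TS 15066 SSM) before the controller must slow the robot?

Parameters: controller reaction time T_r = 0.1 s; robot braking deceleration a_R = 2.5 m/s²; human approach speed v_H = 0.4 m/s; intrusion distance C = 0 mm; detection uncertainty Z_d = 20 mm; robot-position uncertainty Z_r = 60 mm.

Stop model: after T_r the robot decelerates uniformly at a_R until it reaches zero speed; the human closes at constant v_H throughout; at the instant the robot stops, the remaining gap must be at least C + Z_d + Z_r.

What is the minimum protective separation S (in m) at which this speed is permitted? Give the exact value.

T_s = v_R/a_R = (7/20)/(5/2) = 0.1400 s
robot covers v_R·T_r = 0.3500·0.1000 = 0.0350 m before braking
robot covers 0.3500·0.1400 − ½·2.5000·0.1400² = 0.0245 m while stopping
person approaches 0.4000·(0.1000+0.1400) = 0.0960 m
residual clearance needed = 0.0000+0.0200+0.0600 = 0.0800 m
S_min ≈ 0.0350+0.0245+0.0960+0.0800  ⇒  S_min = 471/2000 m

S_min = 471/2000 m = 0.2355 m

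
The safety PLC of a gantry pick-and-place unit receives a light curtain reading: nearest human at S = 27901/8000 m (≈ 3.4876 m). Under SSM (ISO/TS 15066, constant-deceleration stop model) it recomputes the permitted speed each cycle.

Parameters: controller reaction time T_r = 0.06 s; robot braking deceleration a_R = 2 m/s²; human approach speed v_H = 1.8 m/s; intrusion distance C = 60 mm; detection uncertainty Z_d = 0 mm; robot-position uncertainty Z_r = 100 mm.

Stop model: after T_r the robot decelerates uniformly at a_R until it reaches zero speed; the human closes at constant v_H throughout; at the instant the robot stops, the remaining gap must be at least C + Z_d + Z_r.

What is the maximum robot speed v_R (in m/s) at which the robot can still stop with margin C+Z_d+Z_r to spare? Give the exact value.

at the boundary: (1/4)·v² + (24/25)·v + (-25757/8000) = 0
  disc = (24/25)² − 4·(1/4)·(-25757/8000) = 165649/40000 ; √disc = 407/200
  v_R = (−(24/25) + 407/200) / (2·(1/4)) = 43/20 m/s
check:
braking lasts T_s = (43/20)/2 = 1.0750 s
reaction-phase robot travel = 2.1500·0.0600 = 0.1290 m
robot covers 2.1500·1.0750 − ½·2.0000·1.0750² = 1.1556 m while stopping
human closes 1.8000·1.1350 = 2.0430 m
margins: 0.0600+0.0000+0.1000 = 0.1600 m
sum ≈ 0.1290+1.1556+2.0430+0.1600 ≈ 3.4876 m = S ✓

v_R_max = 43/20 m/s = 2.1500 m/s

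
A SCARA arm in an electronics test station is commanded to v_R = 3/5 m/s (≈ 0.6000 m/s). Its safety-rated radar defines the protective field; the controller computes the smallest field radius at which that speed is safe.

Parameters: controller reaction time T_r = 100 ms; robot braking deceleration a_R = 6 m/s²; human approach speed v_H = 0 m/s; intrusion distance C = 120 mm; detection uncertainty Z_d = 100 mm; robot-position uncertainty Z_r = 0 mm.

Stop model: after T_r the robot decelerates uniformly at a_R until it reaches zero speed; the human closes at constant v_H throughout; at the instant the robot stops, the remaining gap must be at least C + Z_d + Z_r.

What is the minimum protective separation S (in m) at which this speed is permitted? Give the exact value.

S_min = 31/100 m = 0.3100 m

braking lasts T_s = (3/5)/6 = 0.1000 s
robot covers v_R·T_r = 0.6000·0.1000 = 0.0600 m before braking
braking distance = 0.6000²/(2·6.0000) = 0.0300 m
person approaches 0.0000·(0.1000+0.1000) = 0.0000 m
residual clearance needed = 0.1200+0.1000+0.0000 = 0.2200 m
S_min ≈ 0.0600+0.0300+0.0000+0.2200  ⇒  S_min = 31/100 m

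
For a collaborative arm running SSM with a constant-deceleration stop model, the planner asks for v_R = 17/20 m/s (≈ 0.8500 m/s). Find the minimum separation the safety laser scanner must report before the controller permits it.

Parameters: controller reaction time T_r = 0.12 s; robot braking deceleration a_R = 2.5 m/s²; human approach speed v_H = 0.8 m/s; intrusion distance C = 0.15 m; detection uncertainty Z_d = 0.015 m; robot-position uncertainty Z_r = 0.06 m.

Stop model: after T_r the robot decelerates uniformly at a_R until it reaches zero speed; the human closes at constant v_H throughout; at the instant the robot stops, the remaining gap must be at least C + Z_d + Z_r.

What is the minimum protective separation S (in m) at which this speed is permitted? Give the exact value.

S_min = 1679/2000 m = 0.8395 m

stop time T_s = (17/20)/(5/2) = 0.3400 s
robot in T_r: 0.8500·0.1200 = 0.1020 m
braking distance = 0.8500²/(2·2.5000) = 0.1445 m
person approaches 0.8000·(0.1200+0.3400) = 0.3680 m
C+Z_d+Z_r = 0.1500+0.0150+0.0600 = 0.2250 m
S_min ≈ 0.1020+0.1445+0.3680+0.2250  ⇒  S_min = 1679/2000 m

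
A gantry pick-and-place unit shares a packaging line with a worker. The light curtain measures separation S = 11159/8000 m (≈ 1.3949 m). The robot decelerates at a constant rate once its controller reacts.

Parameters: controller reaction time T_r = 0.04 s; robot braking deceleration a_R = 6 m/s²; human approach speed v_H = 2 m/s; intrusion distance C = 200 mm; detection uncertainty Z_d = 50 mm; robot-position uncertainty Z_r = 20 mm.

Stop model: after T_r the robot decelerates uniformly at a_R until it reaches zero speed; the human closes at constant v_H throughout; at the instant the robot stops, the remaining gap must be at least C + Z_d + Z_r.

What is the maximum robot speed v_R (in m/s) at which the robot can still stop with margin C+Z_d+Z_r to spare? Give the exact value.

v_R_max = 39/20 m/s = 1.9500 m/s

at the boundary: (1/12)·v² + (28/75)·v + (-8359/8000) = 0
  disc = (28/75)² − 4·(1/12)·(-8359/8000) = 175561/360000 ; √disc = 419/600
  v_R = (−(28/75) + 419/600) / (2·(1/12)) = 39/20 m/s
check:
stop time T_s = (39/20)/6 = 0.3250 s
reaction-phase robot travel = 1.9500·0.0400 = 0.0780 m
braking distance = 1.9500²/(2·6.0000) = 0.3169 m
person approaches 2.0000·(0.0400+0.3250) = 0.7300 m
residual clearance needed = 0.2000+0.0500+0.0200 = 0.2700 m
sum ≈ 0.0780+0.3169+0.7300+0.2700 ≈ 1.3949 m = S ✓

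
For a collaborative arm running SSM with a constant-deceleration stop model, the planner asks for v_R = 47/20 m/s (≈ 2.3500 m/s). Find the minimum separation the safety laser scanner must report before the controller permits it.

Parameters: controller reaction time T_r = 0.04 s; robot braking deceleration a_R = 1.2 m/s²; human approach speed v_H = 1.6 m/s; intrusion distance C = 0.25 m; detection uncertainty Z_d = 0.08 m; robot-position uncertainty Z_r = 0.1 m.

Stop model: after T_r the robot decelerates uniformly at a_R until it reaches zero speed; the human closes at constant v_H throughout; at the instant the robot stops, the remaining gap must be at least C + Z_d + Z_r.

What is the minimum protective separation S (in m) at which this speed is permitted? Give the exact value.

S_min = 48179/8000 m = 6.0224 m

braking lasts T_s = (47/20)/(6/5) = 1.9583 s
reaction-phase robot travel = 2.3500·0.0400 = 0.0940 m
braking distance = 2.3500²/(2·1.2000) = 2.3010 m
human over T_r+T_s: 1.6000·(0.0400+1.9583) = 3.1973 m
margins: 0.2500+0.0800+0.1000 = 0.4300 m
S_min ≈ 0.0940+2.3010+3.1973+0.4300  ⇒  S_min = 48179/8000 m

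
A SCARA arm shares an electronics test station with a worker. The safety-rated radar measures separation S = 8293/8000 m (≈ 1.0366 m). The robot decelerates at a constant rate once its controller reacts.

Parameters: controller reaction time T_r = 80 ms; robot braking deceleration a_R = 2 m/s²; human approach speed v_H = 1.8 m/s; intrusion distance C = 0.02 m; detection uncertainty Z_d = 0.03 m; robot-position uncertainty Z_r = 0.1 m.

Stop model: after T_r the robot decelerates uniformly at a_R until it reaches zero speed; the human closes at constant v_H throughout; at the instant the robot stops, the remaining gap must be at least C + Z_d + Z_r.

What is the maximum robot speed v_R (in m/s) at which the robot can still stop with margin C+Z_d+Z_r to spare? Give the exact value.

quadratic (1/4)·v² + (49/50)·v + (-5941/8000) = 0
  disc = (49/50)² − 4·(1/4)·(-5941/8000) = 68121/40000 ; √disc = 261/200
  v_R = (−(49/50) + 261/200) / (2·(1/4)) = 13/20 m/s
check:
braking lasts T_s = (13/20)/2 = 0.3250 s
robot covers v_R·T_r = 0.6500·0.0800 = 0.0520 m before braking
robot covers 0.6500·0.3250 − ½·2.0000·0.3250² = 0.1056 m while stopping
human closes 1.8000·0.4050 = 0.7290 m
C+Z_d+Z_r = 0.0200+0.0300+0.1000 = 0.1500 m
sum ≈ 0.0520+0.1056+0.7290+0.1500 ≈ 1.0366 m = S ✓

v_R_max = 13/20 m/s = 0.6500 m/s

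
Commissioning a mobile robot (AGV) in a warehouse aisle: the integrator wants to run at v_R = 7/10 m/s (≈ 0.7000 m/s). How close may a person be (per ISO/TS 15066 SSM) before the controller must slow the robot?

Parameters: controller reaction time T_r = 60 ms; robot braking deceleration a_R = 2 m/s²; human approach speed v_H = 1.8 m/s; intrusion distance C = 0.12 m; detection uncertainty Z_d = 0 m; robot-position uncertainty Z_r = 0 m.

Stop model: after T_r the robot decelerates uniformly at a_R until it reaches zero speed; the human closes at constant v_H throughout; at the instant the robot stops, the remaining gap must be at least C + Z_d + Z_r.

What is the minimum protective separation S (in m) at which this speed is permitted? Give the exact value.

S_min = 409/400 m = 1.0225 m

T_s = v_R/a_R = (7/10)/2 = 0.3500 s
robot covers v_R·T_r = 0.7000·0.0600 = 0.0420 m before braking
robot covers 0.7000·0.3500 − ½·2.0000·0.3500² = 0.1225 m while stopping
human over T_r+T_s: 1.8000·(0.0600+0.3500) = 0.7380 m
residual clearance needed = 0.1200+0.0000+0.0000 = 0.1200 m
S_min ≈ 0.0420+0.1225+0.7380+0.1200  ⇒  S_min = 409/400 m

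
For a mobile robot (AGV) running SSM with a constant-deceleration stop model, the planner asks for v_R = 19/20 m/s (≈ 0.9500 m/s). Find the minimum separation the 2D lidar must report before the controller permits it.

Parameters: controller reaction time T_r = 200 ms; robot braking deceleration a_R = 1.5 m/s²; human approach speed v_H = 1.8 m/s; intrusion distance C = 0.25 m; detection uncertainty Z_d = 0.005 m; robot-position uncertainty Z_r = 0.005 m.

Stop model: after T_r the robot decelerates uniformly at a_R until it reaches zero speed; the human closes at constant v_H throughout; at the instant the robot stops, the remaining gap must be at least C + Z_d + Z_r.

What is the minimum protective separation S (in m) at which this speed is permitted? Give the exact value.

S_min = 2701/1200 m = 2.2508 m

stop time T_s = (19/20)/(3/2) = 0.6333 s
robot in T_r: 0.9500·0.2000 = 0.1900 m
robot under decel: 0.9500²/(2·1.5000) = 0.3008 m
human over T_r+T_s: 1.8000·(0.2000+0.6333) = 1.5000 m
margins: 0.2500+0.0050+0.0050 = 0.2600 m
S_min ≈ 0.1900+0.3008+1.5000+0.2600  ⇒  S_min = 2701/1200 m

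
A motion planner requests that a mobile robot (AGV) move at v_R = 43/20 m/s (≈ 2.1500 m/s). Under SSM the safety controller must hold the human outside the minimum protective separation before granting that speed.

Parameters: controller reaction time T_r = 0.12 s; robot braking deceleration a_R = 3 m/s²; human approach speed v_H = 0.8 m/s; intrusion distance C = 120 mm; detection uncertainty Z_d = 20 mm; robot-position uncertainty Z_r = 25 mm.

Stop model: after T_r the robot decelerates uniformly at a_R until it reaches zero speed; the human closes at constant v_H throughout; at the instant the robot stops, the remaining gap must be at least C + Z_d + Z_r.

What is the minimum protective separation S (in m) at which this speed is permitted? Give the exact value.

T_s = v_R/a_R = (43/20)/3 = 0.7167 s
robot covers v_R·T_r = 2.1500·0.1200 = 0.2580 m before braking
braking distance = 2.1500²/(2·3.0000) = 0.7704 m
person approaches 0.8000·(0.1200+0.7167) = 0.6693 m
residual clearance needed = 0.1200+0.0200+0.0250 = 0.1650 m
S_min ≈ 0.2580+0.7704+0.6693+0.1650  ⇒  S_min = 7451/4000 m

S_min = 7451/4000 m = 1.8627 m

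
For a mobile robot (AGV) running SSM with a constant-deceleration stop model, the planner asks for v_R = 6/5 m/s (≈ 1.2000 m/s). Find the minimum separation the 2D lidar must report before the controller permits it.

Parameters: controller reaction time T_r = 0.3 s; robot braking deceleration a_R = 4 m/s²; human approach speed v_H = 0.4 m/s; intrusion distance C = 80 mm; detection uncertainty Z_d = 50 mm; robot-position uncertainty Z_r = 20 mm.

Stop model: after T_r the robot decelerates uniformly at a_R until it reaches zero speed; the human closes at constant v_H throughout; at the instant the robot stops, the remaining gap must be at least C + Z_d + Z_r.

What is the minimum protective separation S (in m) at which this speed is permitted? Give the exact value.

S_min = 93/100 m = 0.9300 m

stop time T_s = (6/5)/4 = 0.3000 s
robot covers v_R·T_r = 1.2000·0.3000 = 0.3600 m before braking
robot covers 1.2000·0.3000 − ½·4.0000·0.3000² = 0.1800 m while stopping
human over T_r+T_s: 0.4000·(0.3000+0.3000) = 0.2400 m
margins: 0.0800+0.0500+0.0200 = 0.1500 m
S_min ≈ 0.3600+0.1800+0.2400+0.1500  ⇒  S_min = 93/100 m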